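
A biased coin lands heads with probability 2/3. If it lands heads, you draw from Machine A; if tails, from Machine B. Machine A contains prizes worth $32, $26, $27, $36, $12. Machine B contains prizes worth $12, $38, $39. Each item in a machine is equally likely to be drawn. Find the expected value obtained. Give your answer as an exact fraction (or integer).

E[X | Machine A] = (32 + 26 + 27 + 36 + 12)/5 = 133/5
E[X | Machine B] = (12 + 38 + 39)/3 = 89/3
E[X] = (2/3)·133/5 + (1/3)·89/3 = 1243/45

1243/45 dollars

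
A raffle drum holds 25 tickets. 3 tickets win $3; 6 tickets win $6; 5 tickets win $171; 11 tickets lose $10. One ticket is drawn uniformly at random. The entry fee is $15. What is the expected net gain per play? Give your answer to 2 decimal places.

$16.60

E[payout] = (3/25)·3 + (6/25)·6 + (5/25)·171 + (11/25)·(-10) = 158/5
Expected profit = 158/5 − 15 = 83/5 ≈ $16.60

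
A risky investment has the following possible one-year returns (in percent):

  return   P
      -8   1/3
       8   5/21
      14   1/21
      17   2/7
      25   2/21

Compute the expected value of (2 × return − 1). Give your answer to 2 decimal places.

13.29

E[2x-1] = (1/3)·(-17) + (5/21)·15 + (1/21)·27 + (2/7)·33 + (2/21)·49
     = 93/7 ≈ 13.29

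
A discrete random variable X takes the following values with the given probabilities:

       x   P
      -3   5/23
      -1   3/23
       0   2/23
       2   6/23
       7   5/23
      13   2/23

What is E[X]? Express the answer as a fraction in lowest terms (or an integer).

55/23

E[X] = (5/23)·(-3) + (3/23)·(-1) + (2/23)·0 + (6/23)·2 + (5/23)·7 + (2/23)·13
     = 55/23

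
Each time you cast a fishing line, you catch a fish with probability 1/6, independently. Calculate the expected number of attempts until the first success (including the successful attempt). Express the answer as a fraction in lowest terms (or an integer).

6

For a geometric distribution, E[trials] = 1/p = 1/(1/6) = 6.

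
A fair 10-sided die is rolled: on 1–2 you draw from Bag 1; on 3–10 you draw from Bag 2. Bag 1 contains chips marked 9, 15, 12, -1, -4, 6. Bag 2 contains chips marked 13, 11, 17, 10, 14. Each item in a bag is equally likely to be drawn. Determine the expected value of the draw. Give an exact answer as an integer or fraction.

E[X | Bag 1] = (9 + 15 + 12 − 1 − 4 + 6)/6 = 37/6
E[X | Bag 2] = (13 + 11 + 17 + 10 + 14)/5 = 13
E[X] = (1/5)·37/6 + (4/5)·13 = 349/30

349/30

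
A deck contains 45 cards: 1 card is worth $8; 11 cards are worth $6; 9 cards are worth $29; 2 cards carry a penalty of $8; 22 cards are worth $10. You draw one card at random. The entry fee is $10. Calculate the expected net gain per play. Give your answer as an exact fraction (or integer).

89/45 dollars

E[payout] = (1/45)·8 + (11/45)·6 + (9/45)·29 + (2/45)·(-8) + (22/45)·10 = 539/45
Expected profit = 539/45 − 10 = 89/45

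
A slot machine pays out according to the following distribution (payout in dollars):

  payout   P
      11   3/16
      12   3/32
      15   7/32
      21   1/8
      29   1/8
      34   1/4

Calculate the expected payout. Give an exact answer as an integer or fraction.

E[X] = (3/16)·11 + (3/32)·12 + (7/32)·15 + (1/8)·21 + (1/8)·29 + (1/4)·34
     = 679/32

679/32 dollars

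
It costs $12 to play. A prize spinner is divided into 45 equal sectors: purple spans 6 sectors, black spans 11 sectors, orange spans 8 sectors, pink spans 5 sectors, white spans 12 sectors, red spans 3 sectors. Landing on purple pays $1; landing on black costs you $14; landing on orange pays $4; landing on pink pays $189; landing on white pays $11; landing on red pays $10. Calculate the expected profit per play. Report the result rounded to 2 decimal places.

$10.02

E[payout] = (6/45)·1 + (11/45)·(-14) + (8/45)·4 + (5/45)·189 + (12/45)·11 + (3/45)·10 = 991/45
Expected profit = 991/45 − 12 = 451/45 ≈ $10.02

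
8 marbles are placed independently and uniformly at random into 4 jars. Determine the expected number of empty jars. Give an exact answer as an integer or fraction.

6561/16384

Let Xⱼ=1 if jar j is empty. P(Xⱼ=1) = ((4-1)/4)^8 = 6561/65536.
By linearity, E[#empty] = 4·6561/65536 = 6561/16384.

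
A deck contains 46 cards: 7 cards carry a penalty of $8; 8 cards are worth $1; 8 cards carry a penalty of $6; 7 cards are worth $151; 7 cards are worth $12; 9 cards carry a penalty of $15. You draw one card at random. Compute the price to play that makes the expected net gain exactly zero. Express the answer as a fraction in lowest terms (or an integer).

455/23 dollars

E[payout] = (7/46)·(-8) + (8/46)·1 + (8/46)·(-6) + (7/46)·151 + (7/46)·12 + (9/46)·(-15) = 455/23
Fair fee = E[payout] = 455/23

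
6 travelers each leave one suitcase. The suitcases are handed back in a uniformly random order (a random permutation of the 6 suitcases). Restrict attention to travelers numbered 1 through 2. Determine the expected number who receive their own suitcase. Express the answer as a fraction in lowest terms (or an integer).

1/3

Let Xᵢ = 1 if person i gets their own suitcase. For each i, P(Xᵢ=1) = 1/6.
By linearity of expectation, E[X₁+…+X_2] = 2·(1/6) = 1/3.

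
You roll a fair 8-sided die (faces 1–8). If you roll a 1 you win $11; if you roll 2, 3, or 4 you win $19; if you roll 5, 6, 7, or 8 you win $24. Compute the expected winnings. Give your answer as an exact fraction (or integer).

E[payout] = (1/8)·11 + (3/8)·19 + (1/2)·24 = 41/2

41/2 dollars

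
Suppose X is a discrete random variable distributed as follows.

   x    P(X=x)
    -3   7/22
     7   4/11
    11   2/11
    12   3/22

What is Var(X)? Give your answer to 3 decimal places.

34.994

E[X] = (7/22)·(-3) + (4/11)·7 + (2/11)·11 + (3/22)·12 = 115/22
E[X²] = (7/22)·9 + (4/11)·49 + (2/11)·121 + (3/22)·144 = 1371/22
Var(X) = 1371/22 − (115/22)² = 16937/484 ≈ 34.994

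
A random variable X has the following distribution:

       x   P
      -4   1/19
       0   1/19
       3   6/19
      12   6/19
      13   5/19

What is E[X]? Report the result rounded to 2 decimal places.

7.95

E[X] = (1/19)·(-4) + (1/19)·0 + (6/19)·3 + (6/19)·12 + (5/19)·13
     = 151/19 ≈ 7.95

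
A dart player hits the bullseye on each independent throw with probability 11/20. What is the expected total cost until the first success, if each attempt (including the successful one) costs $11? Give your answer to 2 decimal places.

$20.00

E[#attempts] = 1/p = 20/11; E[cost] = 11·20/11 = 20.
≈ 20.00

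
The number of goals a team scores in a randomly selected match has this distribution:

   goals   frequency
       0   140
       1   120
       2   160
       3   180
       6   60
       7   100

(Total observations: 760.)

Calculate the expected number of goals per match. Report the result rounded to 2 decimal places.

2.68

Total = 760, so P(goals=0) = 140/760, etc.
E[X] = (7/38)·0 + (3/19)·1 + (4/19)·2 + (9/38)·3 + (3/38)·6 + (5/38)·7
     = 51/19 ≈ 2.68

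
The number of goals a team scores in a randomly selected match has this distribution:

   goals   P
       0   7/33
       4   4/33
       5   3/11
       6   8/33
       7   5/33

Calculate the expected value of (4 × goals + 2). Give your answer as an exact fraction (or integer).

E[4x+2] = (7/33)·2 + (4/33)·18 + (3/11)·22 + (8/33)·26 + (5/33)·30
     = 214/11

214/11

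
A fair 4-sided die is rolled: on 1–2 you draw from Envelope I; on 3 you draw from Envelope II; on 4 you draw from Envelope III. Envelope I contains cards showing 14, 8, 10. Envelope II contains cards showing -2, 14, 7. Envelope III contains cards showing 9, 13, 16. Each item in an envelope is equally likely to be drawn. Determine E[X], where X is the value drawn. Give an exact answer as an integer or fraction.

E[X | Envelope I] = (14 + 8 + 10)/3 = 32/3
E[X | Envelope II] = (-2 + 14 + 7)/3 = 19/3
E[X | Envelope III] = (9 + 13 + 16)/3 = 38/3
E[X] = (1/2)·32/3 + (1/4)·19/3 + (1/4)·38/3 = 121/12

121/12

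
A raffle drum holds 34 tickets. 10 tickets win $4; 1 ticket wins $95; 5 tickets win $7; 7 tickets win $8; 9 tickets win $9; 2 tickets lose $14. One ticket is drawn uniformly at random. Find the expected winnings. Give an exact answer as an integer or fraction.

279/34 dollars

E[payout] = (10/34)·4 + (1/34)·95 + (5/34)·7 + (7/34)·8 + (9/34)·9 + (2/34)·(-14) = 279/34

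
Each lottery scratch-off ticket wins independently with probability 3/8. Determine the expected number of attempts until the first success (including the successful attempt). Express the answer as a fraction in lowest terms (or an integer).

8/3

For a geometric distribution, E[trials] = 1/p = 1/(3/8) = 8/3.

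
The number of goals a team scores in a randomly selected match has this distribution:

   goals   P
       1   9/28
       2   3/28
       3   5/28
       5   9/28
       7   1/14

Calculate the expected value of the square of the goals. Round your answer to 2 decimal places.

13.89

E[X²] = (9/28)·1 + (3/28)·4 + (5/28)·9 + (9/28)·25 + (1/14)·49
     = 389/28 ≈ 13.89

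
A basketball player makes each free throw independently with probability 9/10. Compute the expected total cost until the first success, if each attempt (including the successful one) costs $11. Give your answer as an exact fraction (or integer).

E[#attempts] = 1/p = 10/9; E[cost] = 11·10/9 = 110/9.

110/9 dollars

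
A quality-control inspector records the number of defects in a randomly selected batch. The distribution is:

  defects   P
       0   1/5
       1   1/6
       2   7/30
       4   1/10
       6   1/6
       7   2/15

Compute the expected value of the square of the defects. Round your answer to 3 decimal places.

15.233

E[X²] = (1/5)·0 + (1/6)·1 + (7/30)·4 + (1/10)·16 + (1/6)·36 + (2/15)·49
     = 457/30 ≈ 15.233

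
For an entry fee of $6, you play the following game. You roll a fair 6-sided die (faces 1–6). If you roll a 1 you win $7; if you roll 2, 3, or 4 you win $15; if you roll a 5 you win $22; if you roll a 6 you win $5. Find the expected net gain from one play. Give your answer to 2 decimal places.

E[payout] = (1/6)·5 + (1/6)·7 + (1/2)·15 + (1/6)·22 = 79/6
Expected profit = 79/6 − 6 = 43/6 ≈ $7.17

$7.17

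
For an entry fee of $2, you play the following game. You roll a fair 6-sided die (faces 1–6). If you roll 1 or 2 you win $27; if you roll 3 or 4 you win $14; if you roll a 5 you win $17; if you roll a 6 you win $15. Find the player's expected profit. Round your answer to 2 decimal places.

$17.00

E[payout] = (1/3)·14 + (1/6)·15 + (1/6)·17 + (1/3)·27 = 19
Expected profit = 19 − 2 = 17 ≈ $17.00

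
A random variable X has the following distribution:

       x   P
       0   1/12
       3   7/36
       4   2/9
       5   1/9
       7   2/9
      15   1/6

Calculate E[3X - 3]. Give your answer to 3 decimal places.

E[3x-3] = (1/12)·(-3) + (7/36)·6 + (2/9)·9 + (1/9)·12 + (2/9)·18 + (1/6)·42
     = 61/4 ≈ 15.250

15.250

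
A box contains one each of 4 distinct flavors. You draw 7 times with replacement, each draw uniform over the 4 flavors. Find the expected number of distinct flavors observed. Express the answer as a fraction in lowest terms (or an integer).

Let Xⱼ=1 if type j appears at least once. P(Xⱼ=1) = 1 − ((4−1)/4)^7 = 14197/16384.
E[#distinct] = 4·14197/16384 = 14197/4096.

14197/4096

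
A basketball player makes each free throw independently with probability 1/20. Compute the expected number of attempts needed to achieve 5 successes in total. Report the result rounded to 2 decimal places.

By linearity (sum of 5 independent geometric waits), E[trials] = 5/p = 5/(1/20) = 100.
≈ 100.00

100.00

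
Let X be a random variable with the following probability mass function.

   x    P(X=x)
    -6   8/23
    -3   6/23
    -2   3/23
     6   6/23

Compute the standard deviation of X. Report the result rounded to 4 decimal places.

E[X] = -36/23, E[X²] = 570/23
Var(X) = E[X²] − (E[X])² = 570/23 − 1296/529 = 11814/529
SD(X) = √(11814/529) ≈ 4.7257

4.7257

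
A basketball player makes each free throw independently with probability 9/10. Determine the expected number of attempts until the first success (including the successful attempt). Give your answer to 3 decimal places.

For a geometric distribution, E[trials] = 1/p = 1/(9/10) = 10/9.
≈ 1.111

1.111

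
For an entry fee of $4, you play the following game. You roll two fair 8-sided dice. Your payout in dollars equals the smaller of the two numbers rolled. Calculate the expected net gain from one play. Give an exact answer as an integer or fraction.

Distribution of the smaller of the two numbers rolled: 1 w.p. 15/64, 2 w.p. 13/64, 3 w.p. 11/64, 4 w.p. 9/64, 5 w.p. 7/64, 6 w.p. 5/64, …
E[payout] = (15/64)·1 + (13/64)·2 + (11/64)·3 + (9/64)·4 + (7/64)·5 + (5/64)·6 + (3/64)·7 + (1/64)·8 = 51/16
Expected profit = 51/16 − 4 = -13/16

-13/16 dollars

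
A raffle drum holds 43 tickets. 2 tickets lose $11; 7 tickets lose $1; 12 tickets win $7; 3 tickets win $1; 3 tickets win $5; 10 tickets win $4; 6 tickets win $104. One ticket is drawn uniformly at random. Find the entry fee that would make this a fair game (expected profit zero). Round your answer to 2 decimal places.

$17.14

E[payout] = (2/43)·(-11) + (7/43)·(-1) + (12/43)·7 + (3/43)·1 + (3/43)·5 + (10/43)·4 + (6/43)·104 = 737/43
Fair fee = E[payout] = 737/43 ≈ $17.14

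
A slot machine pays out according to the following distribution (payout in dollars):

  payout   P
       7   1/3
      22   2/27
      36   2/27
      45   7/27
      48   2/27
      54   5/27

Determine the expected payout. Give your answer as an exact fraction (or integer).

860/27 dollars

E[X] = (1/3)·7 + (2/27)·22 + (2/27)·36 + (7/27)·45 + (2/27)·48 + (5/27)·54
     = 860/27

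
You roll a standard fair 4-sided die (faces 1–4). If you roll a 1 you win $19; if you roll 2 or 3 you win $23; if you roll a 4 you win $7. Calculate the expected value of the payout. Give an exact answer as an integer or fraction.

E[payout] = (1/4)·7 + (1/4)·19 + (1/2)·23 = 18

$18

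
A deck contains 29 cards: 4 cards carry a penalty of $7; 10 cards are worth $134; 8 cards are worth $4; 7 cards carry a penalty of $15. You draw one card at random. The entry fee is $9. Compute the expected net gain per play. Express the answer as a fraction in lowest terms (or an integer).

E[payout] = (4/29)·(-7) + (10/29)·134 + (8/29)·4 + (7/29)·(-15) = 1239/29
Expected profit = 1239/29 − 9 = 978/29

978/29 dollars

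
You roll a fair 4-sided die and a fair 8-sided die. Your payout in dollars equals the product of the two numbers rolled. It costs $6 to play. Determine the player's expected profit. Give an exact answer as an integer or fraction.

Distribution of the product of the two numbers rolled: 1 w.p. 1/32, 2 w.p. 1/16, 3 w.p. 1/16, 4 w.p. 3/32, 5 w.p. 1/32, 6 w.p. 3/32, …
E[payout] = (1/32)·1 + (1/16)·2 + (1/16)·3 + (3/32)·4 + (1/32)·5 + (3/32)·6 + (1/32)·7 + (3/32)·8 + (1/32)·9 + (1/32)·10 + (3/32)·12 + (1/32)·14 + (1/32)·15 + (1/16)·16 + (1/32)·18 + (1/32)·20 + (1/32)·21 + (1/16)·24 + (1/32)·28 + (1/32)·32 = 45/4
Expected profit = 45/4 − 6 = 21/4

21/4 dollars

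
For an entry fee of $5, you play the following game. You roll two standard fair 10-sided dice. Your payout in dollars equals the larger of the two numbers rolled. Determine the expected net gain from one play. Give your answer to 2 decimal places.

Distribution of the larger of the two numbers rolled: 1 w.p. 1/100, 2 w.p. 3/100, 3 w.p. 1/20, 4 w.p. 7/100, 5 w.p. 9/100, 6 w.p. 11/100, …
E[payout] = (1/100)·1 + (3/100)·2 + (1/20)·3 + (7/100)·4 + (9/100)·5 + (11/100)·6 + (13/100)·7 + (3/20)·8 + (17/100)·9 + (19/100)·10 = 143/20
Expected profit = 143/20 − 5 = 43/20 ≈ $2.15

$2.15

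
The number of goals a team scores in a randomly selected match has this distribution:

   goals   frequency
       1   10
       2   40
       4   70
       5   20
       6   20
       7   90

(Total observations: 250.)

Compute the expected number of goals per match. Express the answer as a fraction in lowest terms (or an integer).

Total = 250, so P(goals=1) = 10/250, etc.
E[X] = (1/25)·1 + (4/25)·2 + (7/25)·4 + (2/25)·5 + (2/25)·6 + (9/25)·7
     = 122/25

122/25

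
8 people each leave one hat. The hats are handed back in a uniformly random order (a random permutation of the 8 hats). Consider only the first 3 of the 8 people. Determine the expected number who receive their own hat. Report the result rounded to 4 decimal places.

0.3750

Let Xᵢ = 1 if person i gets their own hat. For each i, P(Xᵢ=1) = 1/8.
By linearity of expectation, E[X₁+…+X_3] = 3·(1/8) = 3/8.
≈ 0.3750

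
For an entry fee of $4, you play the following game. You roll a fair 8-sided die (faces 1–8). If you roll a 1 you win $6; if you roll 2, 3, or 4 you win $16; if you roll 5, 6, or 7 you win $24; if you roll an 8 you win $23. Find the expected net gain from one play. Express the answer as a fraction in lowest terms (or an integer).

117/8 dollars

E[payout] = (1/8)·6 + (3/8)·16 + (1/8)·23 + (3/8)·24 = 149/8
Expected profit = 149/8 − 4 = 117/8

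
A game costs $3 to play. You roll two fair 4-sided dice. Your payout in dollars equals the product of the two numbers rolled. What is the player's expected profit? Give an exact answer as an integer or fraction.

Distribution of the product of the two numbers rolled: 1 w.p. 1/16, 2 w.p. 1/8, 3 w.p. 1/8, 4 w.p. 3/16, 6 w.p. 1/8, 8 w.p. 1/8, …
E[payout] = (1/16)·1 + (1/8)·2 + (1/8)·3 + (3/16)·4 + (1/8)·6 + (1/8)·8 + (1/16)·9 + (1/8)·12 + (1/16)·16 = 25/4
Expected profit = 25/4 − 3 = 13/4

13/4 dollars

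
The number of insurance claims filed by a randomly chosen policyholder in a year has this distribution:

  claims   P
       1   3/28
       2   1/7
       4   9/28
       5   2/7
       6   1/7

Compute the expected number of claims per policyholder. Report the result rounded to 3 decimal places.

E[X] = (3/28)·1 + (1/7)·2 + (9/28)·4 + (2/7)·5 + (1/7)·6
     = 111/28 ≈ 3.964

3.964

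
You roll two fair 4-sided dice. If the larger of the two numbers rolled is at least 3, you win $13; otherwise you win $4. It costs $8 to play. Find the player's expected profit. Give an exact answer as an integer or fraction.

11/4 dollars

E[payout] = (1/4)·4 + (3/4)·13 = 43/4
Expected profit = 43/4 − 8 = 11/4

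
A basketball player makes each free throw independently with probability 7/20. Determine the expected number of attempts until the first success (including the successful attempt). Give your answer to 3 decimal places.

2.857

For a geometric distribution, E[trials] = 1/p = 1/(7/20) = 20/7.
≈ 2.857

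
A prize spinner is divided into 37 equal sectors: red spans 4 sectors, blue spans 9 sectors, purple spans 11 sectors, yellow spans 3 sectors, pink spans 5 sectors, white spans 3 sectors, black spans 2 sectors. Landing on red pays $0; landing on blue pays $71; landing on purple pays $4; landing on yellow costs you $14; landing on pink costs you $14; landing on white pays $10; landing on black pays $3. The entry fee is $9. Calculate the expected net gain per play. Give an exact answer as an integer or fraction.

E[payout] = (4/37)·0 + (9/37)·71 + (11/37)·4 + (3/37)·(-14) + (5/37)·(-14) + (3/37)·10 + (2/37)·3 = 607/37
Expected profit = 607/37 − 9 = 274/37

274/37 dollars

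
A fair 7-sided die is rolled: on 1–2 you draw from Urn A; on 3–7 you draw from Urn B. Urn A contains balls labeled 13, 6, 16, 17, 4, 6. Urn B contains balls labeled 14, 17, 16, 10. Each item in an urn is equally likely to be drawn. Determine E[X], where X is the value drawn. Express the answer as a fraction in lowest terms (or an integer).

E[X | Urn A] = (13 + 6 + 16 + 17 + 4 + 6)/6 = 31/3
E[X | Urn B] = (14 + 17 + 16 + 10)/4 = 57/4
E[X] = (2/7)·31/3 + (5/7)·57/4 = 1103/84

1103/84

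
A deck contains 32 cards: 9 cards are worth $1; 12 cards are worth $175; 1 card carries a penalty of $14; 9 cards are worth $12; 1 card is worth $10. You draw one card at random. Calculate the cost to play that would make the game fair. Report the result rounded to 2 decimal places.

$69.16

E[payout] = (9/32)·1 + (12/32)·175 + (1/32)·(-14) + (9/32)·12 + (1/32)·10 = 2213/32
Fair fee = E[payout] = 2213/32 ≈ $69.16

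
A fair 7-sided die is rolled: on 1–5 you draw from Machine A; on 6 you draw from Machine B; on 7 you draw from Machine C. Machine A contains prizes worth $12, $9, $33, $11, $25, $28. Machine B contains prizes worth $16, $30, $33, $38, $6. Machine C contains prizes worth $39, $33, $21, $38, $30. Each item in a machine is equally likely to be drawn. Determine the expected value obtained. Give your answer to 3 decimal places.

$22.162

E[X | Machine A] = (12 + 9 + 33 + 11 + 25 + 28)/6 = 59/3
E[X | Machine B] = (16 + 30 + 33 + 38 + 6)/5 = 123/5
E[X | Machine C] = (39 + 33 + 21 + 38 + 30)/5 = 161/5
E[X] = (5/7)·59/3 + (1/7)·123/5 + (1/7)·161/5 = 2327/105 ≈ 22.162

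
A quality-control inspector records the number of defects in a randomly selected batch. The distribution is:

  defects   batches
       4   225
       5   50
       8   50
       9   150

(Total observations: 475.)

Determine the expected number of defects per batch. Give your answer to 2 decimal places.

Total = 475, so P(defects=4) = 225/475, etc.
E[X] = (9/19)·4 + (2/19)·5 + (2/19)·8 + (6/19)·9
     = 116/19 ≈ 6.11

6.11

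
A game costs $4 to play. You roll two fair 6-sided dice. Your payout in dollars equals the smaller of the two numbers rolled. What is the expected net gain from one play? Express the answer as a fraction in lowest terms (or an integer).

Distribution of the smaller of the two numbers rolled: 1 w.p. 11/36, 2 w.p. 1/4, 3 w.p. 7/36, 4 w.p. 5/36, 5 w.p. 1/12, 6 w.p. 1/36
E[payout] = (11/36)·1 + (1/4)·2 + (7/36)·3 + (5/36)·4 + (1/12)·5 + (1/36)·6 = 91/36
Expected profit = 91/36 − 4 = -53/36

-53/36 dollars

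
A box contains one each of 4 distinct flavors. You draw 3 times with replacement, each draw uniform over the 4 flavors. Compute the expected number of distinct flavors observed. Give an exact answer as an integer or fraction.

Let Xⱼ=1 if type j appears at least once. P(Xⱼ=1) = 1 − ((4−1)/4)^3 = 37/64.
E[#distinct] = 4·37/64 = 37/16.

37/16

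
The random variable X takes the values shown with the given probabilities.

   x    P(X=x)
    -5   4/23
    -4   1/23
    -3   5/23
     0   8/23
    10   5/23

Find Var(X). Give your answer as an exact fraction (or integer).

E[X] = (4/23)·(-5) + (1/23)·(-4) + (5/23)·(-3) + (8/23)·0 + (5/23)·10 = 11/23
E[X²] = (4/23)·25 + (1/23)·16 + (5/23)·9 + (8/23)·0 + (5/23)·100 = 661/23
Var(X) = 661/23 − (11/23)² = 15082/529

15082/529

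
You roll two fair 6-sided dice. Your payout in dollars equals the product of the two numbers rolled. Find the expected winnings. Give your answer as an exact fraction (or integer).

49/4 dollars

Distribution of the product of the two numbers rolled: 1 w.p. 1/36, 2 w.p. 1/18, 3 w.p. 1/18, 4 w.p. 1/12, 5 w.p. 1/18, 6 w.p. 1/9, …
E[payout] = (1/36)·1 + (1/18)·2 + (1/18)·3 + (1/12)·4 + (1/18)·5 + (1/9)·6 + (1/18)·8 + (1/36)·9 + (1/18)·10 + (1/9)·12 + (1/18)·15 + (1/36)·16 + (1/18)·18 + (1/18)·20 + (1/18)·24 + (1/36)·25 + (1/18)·30 + (1/36)·36 = 49/4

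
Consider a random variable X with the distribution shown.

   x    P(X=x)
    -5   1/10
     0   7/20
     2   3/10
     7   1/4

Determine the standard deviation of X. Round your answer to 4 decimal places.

3.5394

E[X] = 37/20, E[X²] = 319/20
Var(X) = E[X²] − (E[X])² = 319/20 − 1369/400 = 5011/400
SD(X) = √(5011/400) ≈ 3.5394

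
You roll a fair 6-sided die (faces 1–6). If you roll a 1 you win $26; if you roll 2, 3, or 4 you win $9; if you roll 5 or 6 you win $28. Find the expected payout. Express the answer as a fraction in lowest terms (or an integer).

109/6 dollars

E[payout] = (1/2)·9 + (1/6)·26 + (1/3)·28 = 109/6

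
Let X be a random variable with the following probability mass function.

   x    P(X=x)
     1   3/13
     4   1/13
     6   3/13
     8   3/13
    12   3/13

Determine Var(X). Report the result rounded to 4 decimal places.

E[X] = (3/13)·1 + (1/13)·4 + (3/13)·6 + (3/13)·8 + (3/13)·12 = 85/13
E[X²] = (3/13)·1 + (1/13)·16 + (3/13)·36 + (3/13)·64 + (3/13)·144 = 751/13
Var(X) = 751/13 − (85/13)² = 2538/169 ≈ 15.0178

15.0178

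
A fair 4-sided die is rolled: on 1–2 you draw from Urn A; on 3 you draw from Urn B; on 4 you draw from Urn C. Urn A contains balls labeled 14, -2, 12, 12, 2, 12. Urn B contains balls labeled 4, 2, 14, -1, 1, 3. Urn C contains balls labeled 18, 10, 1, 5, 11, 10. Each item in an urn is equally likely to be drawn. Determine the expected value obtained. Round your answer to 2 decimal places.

7.42

E[X | Urn A] = (14 − 2 + 12 + 12 + 2 + 12)/6 = 25/3
E[X | Urn B] = (4 + 2 + 14 − 1 + 1 + 3)/6 = 23/6
E[X | Urn C] = (18 + 10 + 1 + 5 + 11 + 10)/6 = 55/6
E[X] = (1/2)·25/3 + (1/4)·23/6 + (1/4)·55/6 = 89/12 ≈ 7.42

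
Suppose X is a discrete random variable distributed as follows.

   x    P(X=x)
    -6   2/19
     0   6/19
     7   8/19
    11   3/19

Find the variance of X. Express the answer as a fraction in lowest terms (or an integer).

9784/361

E[X] = (2/19)·(-6) + (6/19)·0 + (8/19)·7 + (3/19)·11 = 77/19
E[X²] = (2/19)·36 + (6/19)·0 + (8/19)·49 + (3/19)·121 = 827/19
Var(X) = 827/19 − (77/19)² = 9784/361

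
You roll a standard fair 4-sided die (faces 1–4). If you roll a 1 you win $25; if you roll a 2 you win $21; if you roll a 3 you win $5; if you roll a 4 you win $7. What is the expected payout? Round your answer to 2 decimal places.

$14.50

E[payout] = (1/4)·5 + (1/4)·7 + (1/4)·21 + (1/4)·25 = 29/2
≈ $14.50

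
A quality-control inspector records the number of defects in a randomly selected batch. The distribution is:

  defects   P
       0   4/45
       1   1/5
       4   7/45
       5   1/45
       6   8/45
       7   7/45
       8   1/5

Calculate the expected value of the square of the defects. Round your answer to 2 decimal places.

30.07

E[X²] = (4/45)·0 + (1/5)·1 + (7/45)·16 + (1/45)·25 + (8/45)·36 + (7/45)·49 + (1/5)·64
     = 451/15 ≈ 30.07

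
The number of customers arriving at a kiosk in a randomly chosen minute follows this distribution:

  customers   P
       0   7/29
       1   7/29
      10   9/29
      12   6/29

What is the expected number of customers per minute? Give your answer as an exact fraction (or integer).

E[X] = (7/29)·0 + (7/29)·1 + (9/29)·10 + (6/29)·12
     = 169/29

169/29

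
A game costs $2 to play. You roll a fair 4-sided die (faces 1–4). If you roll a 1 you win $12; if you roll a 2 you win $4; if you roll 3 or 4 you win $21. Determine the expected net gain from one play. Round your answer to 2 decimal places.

E[payout] = (1/4)·4 + (1/4)·12 + (1/2)·21 = 29/2
Expected profit = 29/2 − 2 = 25/2 ≈ $12.50

$12.50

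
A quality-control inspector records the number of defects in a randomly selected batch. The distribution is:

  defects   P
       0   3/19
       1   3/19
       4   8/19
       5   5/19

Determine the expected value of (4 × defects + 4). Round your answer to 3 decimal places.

E[4x+4] = (3/19)·4 + (3/19)·8 + (8/19)·20 + (5/19)·24
     = 316/19 ≈ 16.632

16.632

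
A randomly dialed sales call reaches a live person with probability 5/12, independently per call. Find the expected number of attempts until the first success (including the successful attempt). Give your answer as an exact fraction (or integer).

12/5

For a geometric distribution, E[trials] = 1/p = 1/(5/12) = 12/5.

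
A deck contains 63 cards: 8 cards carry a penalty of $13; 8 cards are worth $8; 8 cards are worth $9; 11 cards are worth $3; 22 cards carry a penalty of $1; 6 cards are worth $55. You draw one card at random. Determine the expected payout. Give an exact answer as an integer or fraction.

373/63 dollars

E[payout] = (8/63)·(-13) + (8/63)·8 + (8/63)·9 + (11/63)·3 + (22/63)·(-1) + (6/63)·55 = 373/63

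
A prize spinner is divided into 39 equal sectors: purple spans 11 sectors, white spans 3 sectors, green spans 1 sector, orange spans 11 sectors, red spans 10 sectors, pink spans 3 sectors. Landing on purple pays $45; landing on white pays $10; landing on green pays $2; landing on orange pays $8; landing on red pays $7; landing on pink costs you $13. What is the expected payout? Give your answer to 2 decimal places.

$16.56

E[payout] = (11/39)·45 + (3/39)·10 + (1/39)·2 + (11/39)·8 + (10/39)·7 + (3/39)·(-13) = 646/39
≈ $16.56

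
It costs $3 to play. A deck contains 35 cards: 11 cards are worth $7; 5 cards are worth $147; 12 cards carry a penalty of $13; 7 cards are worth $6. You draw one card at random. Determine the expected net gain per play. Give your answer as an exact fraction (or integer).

593/35 dollars

E[payout] = (11/35)·7 + (5/35)·147 + (12/35)·(-13) + (7/35)·6 = 698/35
Expected profit = 698/35 − 3 = 593/35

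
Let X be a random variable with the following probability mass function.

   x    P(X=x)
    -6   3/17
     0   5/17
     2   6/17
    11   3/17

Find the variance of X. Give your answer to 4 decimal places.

E[X] = (3/17)·(-6) + (5/17)·0 + (6/17)·2 + (3/17)·11 = 27/17
E[X²] = (3/17)·36 + (5/17)·0 + (6/17)·4 + (3/17)·121 = 495/17
Var(X) = 495/17 − (27/17)² = 7686/289 ≈ 26.5952

26.5952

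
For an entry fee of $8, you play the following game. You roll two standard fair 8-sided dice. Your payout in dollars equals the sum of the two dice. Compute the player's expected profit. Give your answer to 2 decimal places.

$1.00

Distribution of the sum of the two dice: 2 w.p. 1/64, 3 w.p. 1/32, 4 w.p. 3/64, 5 w.p. 1/16, 6 w.p. 5/64, 7 w.p. 3/32, …
E[payout] = (1/64)·2 + (1/32)·3 + (3/64)·4 + (1/16)·5 + (5/64)·6 + (3/32)·7 + (7/64)·8 + (1/8)·9 + (7/64)·10 + (3/32)·11 + (5/64)·12 + (1/16)·13 + (3/64)·14 + (1/32)·15 + (1/64)·16 = 9
Expected profit = 9 − 8 = 1 ≈ $1.00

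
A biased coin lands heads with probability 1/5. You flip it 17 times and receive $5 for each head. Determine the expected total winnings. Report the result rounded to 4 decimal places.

$17.0000

E[#heads] = 17·1/5 = 17/5 (linearity over flips).
E[winnings] = 5·17/5 = 17.
≈ 17.0000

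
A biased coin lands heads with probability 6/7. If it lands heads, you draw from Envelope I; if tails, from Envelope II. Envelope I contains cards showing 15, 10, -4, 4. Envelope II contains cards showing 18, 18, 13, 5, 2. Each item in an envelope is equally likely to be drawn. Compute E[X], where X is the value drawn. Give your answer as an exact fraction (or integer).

487/70

E[X | Envelope I] = (15 + 10 − 4 + 4)/4 = 25/4
E[X | Envelope II] = (18 + 18 + 13 + 5 + 2)/5 = 56/5
E[X] = (6/7)·25/4 + (1/7)·56/5 = 487/70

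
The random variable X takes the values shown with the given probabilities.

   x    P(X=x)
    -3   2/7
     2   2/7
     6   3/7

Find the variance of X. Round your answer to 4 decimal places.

13.9184

E[X] = (2/7)·(-3) + (2/7)·2 + (3/7)·6 = 16/7
E[X²] = (2/7)·9 + (2/7)·4 + (3/7)·36 = 134/7
Var(X) = 134/7 − (16/7)² = 682/49 ≈ 13.9184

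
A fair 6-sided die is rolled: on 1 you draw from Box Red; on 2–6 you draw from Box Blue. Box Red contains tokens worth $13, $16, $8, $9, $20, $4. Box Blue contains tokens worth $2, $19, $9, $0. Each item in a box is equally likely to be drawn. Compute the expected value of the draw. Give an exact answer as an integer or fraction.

295/36 dollars

E[X | Box Red] = (13 + 16 + 8 + 9 + 20 + 4)/6 = 35/3
E[X | Box Blue] = (2 + 19 + 9 + 0)/4 = 15/2
E[X] = (1/6)·35/3 + (5/6)·15/2 = 295/36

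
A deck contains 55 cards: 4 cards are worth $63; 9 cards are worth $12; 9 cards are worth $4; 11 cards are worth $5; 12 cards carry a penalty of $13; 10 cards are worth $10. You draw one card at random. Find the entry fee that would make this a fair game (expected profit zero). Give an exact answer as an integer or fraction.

E[payout] = (4/55)·63 + (9/55)·12 + (9/55)·4 + (11/55)·5 + (12/55)·(-13) + (10/55)·10 = 79/11
Fair fee = E[payout] = 79/11

79/11 dollars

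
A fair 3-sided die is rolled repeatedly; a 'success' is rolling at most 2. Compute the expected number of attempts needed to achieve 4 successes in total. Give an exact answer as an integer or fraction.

By linearity (sum of 4 independent geometric waits), E[trials] = 4/p = 4/(2/3) = 6.

6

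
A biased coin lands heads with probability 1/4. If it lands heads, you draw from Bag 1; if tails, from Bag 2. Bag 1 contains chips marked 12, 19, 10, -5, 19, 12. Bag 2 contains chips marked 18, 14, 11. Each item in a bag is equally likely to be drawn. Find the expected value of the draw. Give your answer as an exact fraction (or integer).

325/24

E[X | Bag 1] = (12 + 19 + 10 − 5 + 19 + 12)/6 = 67/6
E[X | Bag 2] = (18 + 14 + 11)/3 = 43/3
E[X] = (1/4)·67/6 + (3/4)·43/3 = 325/24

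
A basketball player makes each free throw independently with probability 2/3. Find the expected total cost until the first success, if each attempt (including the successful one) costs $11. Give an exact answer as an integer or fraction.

E[#attempts] = 1/p = 3/2; E[cost] = 11·3/2 = 33/2.

33/2 dollars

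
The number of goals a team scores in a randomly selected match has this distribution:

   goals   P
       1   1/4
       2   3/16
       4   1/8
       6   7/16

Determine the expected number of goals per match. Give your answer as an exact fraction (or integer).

E[X] = (1/4)·1 + (3/16)·2 + (1/8)·4 + (7/16)·6
     = 15/4

15/4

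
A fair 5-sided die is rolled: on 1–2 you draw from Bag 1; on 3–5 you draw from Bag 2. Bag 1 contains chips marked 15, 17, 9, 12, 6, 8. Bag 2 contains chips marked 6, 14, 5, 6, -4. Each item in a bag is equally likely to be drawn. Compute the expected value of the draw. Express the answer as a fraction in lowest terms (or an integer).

E[X | Bag 1] = (15 + 17 + 9 + 12 + 6 + 8)/6 = 67/6
E[X | Bag 2] = (6 + 14 + 5 + 6 − 4)/5 = 27/5
E[X] = (2/5)·67/6 + (3/5)·27/5 = 578/75

578/75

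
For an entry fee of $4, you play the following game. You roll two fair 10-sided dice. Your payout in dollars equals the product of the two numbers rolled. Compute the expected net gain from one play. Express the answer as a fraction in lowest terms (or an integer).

105/4 dollars

Distribution of the product of the two numbers rolled: 1 w.p. 1/100, 2 w.p. 1/50, 3 w.p. 1/50, 4 w.p. 3/100, 5 w.p. 1/50, 6 w.p. 1/25, …
E[payout] = (1/100)·1 + (1/50)·2 + (1/50)·3 + (3/100)·4 + (1/50)·5 + (1/25)·6 + (1/50)·7 + (1/25)·8 + (3/100)·9 + (1/25)·10 + (1/25)·12 + (1/50)·14 + (1/50)·15 + (3/100)·16 + (1/25)·18 + (1/25)·20 + (1/50)·21 + (1/25)·24 + (1/100)·25 + (1/50)·27 + (1/50)·28 + (1/25)·30 + (1/50)·32 + (1/50)·35 + (3/100)·36 + (1/25)·40 + (1/50)·42 + (1/50)·45 + (1/50)·48 + (1/100)·49 + (1/50)·50 + (1/50)·54 + (1/50)·56 + (1/50)·60 + (1/50)·63 + (1/100)·64 + (1/50)·70 + (1/50)·72 + (1/50)·80 + (1/100)·81 + (1/50)·90 + (1/100)·100 = 121/4
Expected profit = 121/4 − 4 = 105/4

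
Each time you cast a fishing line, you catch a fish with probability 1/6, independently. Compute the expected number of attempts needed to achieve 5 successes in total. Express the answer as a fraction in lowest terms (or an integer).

30

By linearity (sum of 5 independent geometric waits), E[trials] = 5/p = 5/(1/6) = 30.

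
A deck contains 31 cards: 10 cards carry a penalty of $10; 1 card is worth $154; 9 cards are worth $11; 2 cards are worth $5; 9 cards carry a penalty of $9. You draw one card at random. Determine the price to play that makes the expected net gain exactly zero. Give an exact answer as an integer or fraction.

82/31 dollars

E[payout] = (10/31)·(-10) + (1/31)·154 + (9/31)·11 + (2/31)·5 + (9/31)·(-9) = 82/31
Fair fee = E[payout] = 82/31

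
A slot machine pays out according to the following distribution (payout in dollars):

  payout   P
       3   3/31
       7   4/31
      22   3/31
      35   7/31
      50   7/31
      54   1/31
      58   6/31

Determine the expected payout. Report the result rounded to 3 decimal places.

$35.484

E[X] = (3/31)·3 + (4/31)·7 + (3/31)·22 + (7/31)·35 + (7/31)·50 + (1/31)·54 + (6/31)·58
     = 1100/31 ≈ 35.484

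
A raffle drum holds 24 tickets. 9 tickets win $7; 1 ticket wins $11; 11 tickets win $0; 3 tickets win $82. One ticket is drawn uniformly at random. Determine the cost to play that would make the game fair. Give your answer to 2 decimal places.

$13.33

E[payout] = (9/24)·7 + (1/24)·11 + (11/24)·0 + (3/24)·82 = 40/3
Fair fee = E[payout] = 40/3 ≈ $13.33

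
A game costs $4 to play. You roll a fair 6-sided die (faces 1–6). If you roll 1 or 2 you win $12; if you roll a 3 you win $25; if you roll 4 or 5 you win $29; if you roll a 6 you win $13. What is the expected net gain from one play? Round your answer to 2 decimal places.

$16.00

E[payout] = (1/3)·12 + (1/6)·13 + (1/6)·25 + (1/3)·29 = 20
Expected profit = 20 − 4 = 16 ≈ $16.00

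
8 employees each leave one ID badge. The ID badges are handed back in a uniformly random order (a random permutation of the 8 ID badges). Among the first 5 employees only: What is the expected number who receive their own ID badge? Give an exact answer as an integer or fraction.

Let Xᵢ = 1 if person i gets their own ID badge. For each i, P(Xᵢ=1) = 1/8.
By linearity of expectation, E[X₁+…+X_5] = 5·(1/8) = 5/8.

5/8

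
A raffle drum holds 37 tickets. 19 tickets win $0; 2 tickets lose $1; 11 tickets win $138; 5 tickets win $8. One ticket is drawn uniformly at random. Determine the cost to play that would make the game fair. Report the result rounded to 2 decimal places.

$42.05

E[payout] = (19/37)·0 + (2/37)·(-1) + (11/37)·138 + (5/37)·8 = 1556/37
Fair fee = E[payout] = 1556/37 ≈ $42.05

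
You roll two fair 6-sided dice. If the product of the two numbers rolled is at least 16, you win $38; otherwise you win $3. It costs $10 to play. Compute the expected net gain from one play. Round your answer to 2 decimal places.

E[payout] = (25/36)·3 + (11/36)·38 = 493/36
Expected profit = 493/36 − 10 = 133/36 ≈ $3.69

$3.69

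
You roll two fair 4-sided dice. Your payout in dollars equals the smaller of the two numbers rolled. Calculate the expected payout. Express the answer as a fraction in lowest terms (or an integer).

Distribution of the smaller of the two numbers rolled: 1 w.p. 7/16, 2 w.p. 5/16, 3 w.p. 3/16, 4 w.p. 1/16
E[payout] = (7/16)·1 + (5/16)·2 + (3/16)·3 + (1/16)·4 = 15/8

15/8 dollars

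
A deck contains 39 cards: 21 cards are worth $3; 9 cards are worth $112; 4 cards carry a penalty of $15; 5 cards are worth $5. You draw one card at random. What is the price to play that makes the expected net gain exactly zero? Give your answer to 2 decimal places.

E[payout] = (21/39)·3 + (9/39)·112 + (4/39)·(-15) + (5/39)·5 = 1036/39
Fair fee = E[payout] = 1036/39 ≈ $26.56

$26.56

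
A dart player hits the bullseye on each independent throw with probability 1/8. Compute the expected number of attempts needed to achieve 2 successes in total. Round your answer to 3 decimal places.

16.000

By linearity (sum of 2 independent geometric waits), E[trials] = 2/p = 2/(1/8) = 16.
≈ 16.000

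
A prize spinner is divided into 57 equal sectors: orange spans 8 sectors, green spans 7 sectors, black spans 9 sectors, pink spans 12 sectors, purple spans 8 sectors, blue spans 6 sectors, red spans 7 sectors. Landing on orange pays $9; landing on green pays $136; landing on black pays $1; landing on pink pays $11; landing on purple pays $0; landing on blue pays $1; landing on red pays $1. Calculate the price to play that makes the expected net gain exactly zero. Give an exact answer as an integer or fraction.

62/3 dollars

E[payout] = (8/57)·9 + (7/57)·136 + (9/57)·1 + (12/57)·11 + (8/57)·0 + (6/57)·1 + (7/57)·1 = 62/3
Fair fee = E[payout] = 62/3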